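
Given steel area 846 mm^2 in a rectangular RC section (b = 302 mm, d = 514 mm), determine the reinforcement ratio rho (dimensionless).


rho = As / (b * d)
= 846 / (302 * 514)
= 846 / 155228
= 0.00545 (dimensionless)

0.00545 (dimensionless)


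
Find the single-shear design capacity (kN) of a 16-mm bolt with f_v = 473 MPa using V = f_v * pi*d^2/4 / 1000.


A = pi * d^2 / 4 = pi * 16^2 / 4 = 201.0619 mm^2
V = f_v * A / 1000 = 473 * 201.0619 / 1000
= 95.1023 kN

95.1023 kN


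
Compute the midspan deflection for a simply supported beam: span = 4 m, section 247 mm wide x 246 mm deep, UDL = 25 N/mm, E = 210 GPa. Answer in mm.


I = 247 * 246^3 / 12 = 306422766.0 mm^4
L = 4000.0 mm, w = 25 N/mm, E = 210000.0 MPa
delta = 5 * w * L^4 / (384 * E * I)
= 5 * 25 * 4000.0^4 / (384 * 210000.0 * 306422766.0)
= 1.295 mm

1.295 mm


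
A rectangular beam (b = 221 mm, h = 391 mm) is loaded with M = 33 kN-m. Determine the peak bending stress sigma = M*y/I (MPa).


I = b * h^3 / 12 = 221 * 391^3 / 12 = 1100883340.92 mm^4
y = h / 2 = 391 / 2 = 195.5 mm
M = 33 kN-m = 33000000.0 N-mm
sigma = M * y / I = 33000000.0 * 195.5 / 1100883340.92
= 5.86 MPa

5.86 MPa


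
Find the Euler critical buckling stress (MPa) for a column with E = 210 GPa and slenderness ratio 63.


sigma_cr = pi^2 * E / lambda^2
= 9.8696 * 210000.0 / 63^2
= 9.8696 * 210000.0 / 3969
= 522.2013 MPa

522.2013 MPa


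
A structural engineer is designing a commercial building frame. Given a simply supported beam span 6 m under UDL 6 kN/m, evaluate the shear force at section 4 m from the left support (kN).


R_A = w * L / 2 = 6 * 6 / 2 = 18.0 kN
V(x) = R_A - w * x = 18.0 - 6 * 4
= -6.0 kN

-6.0 kN


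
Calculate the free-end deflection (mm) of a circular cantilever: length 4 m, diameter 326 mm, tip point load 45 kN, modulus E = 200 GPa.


I = pi * d^4 / 64 = pi * 326^4 / 64 = 554421800.61 mm^4
L = 4000.0 mm, P = 45000.0 N, E = 200000.0 MPa
delta = P * L^3 / (3 * E * I)
= 45000.0 * 4000.0^3 / (3 * 200000.0 * 554421800.61)
= 8.6577 mm

8.6577 mm


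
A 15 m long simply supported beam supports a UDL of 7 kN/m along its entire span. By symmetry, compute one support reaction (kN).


Total load = w * L = 7 * 15 = 105 kN
By symmetry, each reaction R = total / 2 = 105 / 2 = 52.5 kN

52.5 kN


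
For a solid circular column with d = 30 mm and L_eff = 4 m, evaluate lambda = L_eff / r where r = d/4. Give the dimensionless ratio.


Radius of gyration r = d / 4 = 30 / 4 = 7.5 mm
L_eff = 4000.0 mm
Slenderness ratio = L / r = 4000.0 / 7.5 = 533.33 (dimensionless)

533.33 (dimensionless)


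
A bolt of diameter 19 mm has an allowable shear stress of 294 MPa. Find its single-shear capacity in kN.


A = pi * d^2 / 4 = pi * 19^2 / 4 = 283.5287 mm^2
V = f_v * A / 1000 = 294 * 283.5287 / 1000
= 83.3574 kN

83.3574 kN


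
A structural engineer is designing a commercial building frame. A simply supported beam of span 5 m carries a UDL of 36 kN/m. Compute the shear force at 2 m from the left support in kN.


R_A = w * L / 2 = 36 * 5 / 2 = 90.0 kN
V(x) = R_A - w * x = 90.0 - 36 * 2
= 18.0 kN

18.0 kN


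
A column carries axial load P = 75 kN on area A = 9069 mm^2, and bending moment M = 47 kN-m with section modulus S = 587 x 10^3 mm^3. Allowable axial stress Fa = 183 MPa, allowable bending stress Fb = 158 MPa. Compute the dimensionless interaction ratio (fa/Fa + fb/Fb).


f_a = P / A = 75000.0 / 9069 = 8.2699 MPa
f_b = M / S = 47000000.0 / 587000.0 = 80.0681 MPa
Ratio = f_a / Fa + f_b / Fb
= 8.2699 / 183 + 80.0681 / 158
= 0.552 (dimensionless)

0.552 (dimensionless)


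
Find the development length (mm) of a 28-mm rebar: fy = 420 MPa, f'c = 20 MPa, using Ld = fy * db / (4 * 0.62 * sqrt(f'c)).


Ld = (fy * db) / (4 * 0.62 * sqrt(f'c))
= (420 * 28) / (4 * 0.62 * sqrt(20))
= 11760 / 11.0909
= 1060.33 mm

1060.33 mm


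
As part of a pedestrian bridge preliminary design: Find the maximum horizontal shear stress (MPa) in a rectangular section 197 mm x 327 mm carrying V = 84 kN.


A = b * h = 197 * 327 = 64419 mm^2
V = 84 kN = 84000.0 N
tau_max = 1.5 * V / A = 1.5 * 84000.0 / 64419
= 1.9559 MPa

1.9559 MPa


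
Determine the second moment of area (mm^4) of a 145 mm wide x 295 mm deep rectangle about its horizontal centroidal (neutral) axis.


I = b * h^3 / 12
= 145 * 295^3 / 12
= 145 * 25672375 / 12
= 310207864.58 mm^4

310207864.58 mm^4


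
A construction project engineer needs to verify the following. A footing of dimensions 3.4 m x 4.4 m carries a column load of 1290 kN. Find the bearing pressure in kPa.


A = 3.4 * 4.4 = 14.96 m^2
q = P / A = 1290 / 14.96
= 86.2299 kPa

86.2299 kPa


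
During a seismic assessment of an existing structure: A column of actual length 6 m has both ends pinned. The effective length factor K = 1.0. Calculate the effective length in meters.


L_eff = K * L
= 1.0 * 6
= 6.0 m

6.0 m


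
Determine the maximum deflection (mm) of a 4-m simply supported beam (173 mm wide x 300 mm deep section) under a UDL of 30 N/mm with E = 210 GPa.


I = 173 * 300^3 / 12 = 389250000.0 mm^4
L = 4000.0 mm, w = 30 N/mm, E = 210000.0 MPa
delta = 5 * w * L^4 / (384 * E * I)
= 5 * 30 * 4000.0^4 / (384 * 210000.0 * 389250000.0)
= 1.2234 mm

1.2234 mm


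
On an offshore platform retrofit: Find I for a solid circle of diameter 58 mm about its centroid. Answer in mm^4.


r = d / 2 = 58 / 2 = 29.0 mm
I = pi * r^4 / 4 = pi * 29.0^4 / 4
= 555497.2 mm^4

555497.2 mm^4


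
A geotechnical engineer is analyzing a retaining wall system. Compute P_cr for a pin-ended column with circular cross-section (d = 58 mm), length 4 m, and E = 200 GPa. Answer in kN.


I = pi * d^4 / 64 = 555497.2 mm^4
L = 4000.0 mm
P_cr = pi^2 * E * I / L^2
= 9.8696 * 200000.0 * 555497.2 / 4000.0^2
= 68531.72 N = 68.5317 kN

68.5317 kN


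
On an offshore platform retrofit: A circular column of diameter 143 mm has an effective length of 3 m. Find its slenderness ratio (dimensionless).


Radius of gyration r = d / 4 = 143 / 4 = 35.75 mm
L_eff = 3000.0 mm
Slenderness ratio = L / r = 3000.0 / 35.75 = 83.92 (dimensionless)

83.92 (dimensionless)


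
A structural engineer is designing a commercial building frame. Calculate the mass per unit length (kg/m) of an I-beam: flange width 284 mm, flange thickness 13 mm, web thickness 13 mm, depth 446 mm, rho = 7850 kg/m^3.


A_flanges = 2 * 284 * 13 = 7384 mm^2
A_web = (446 - 2 * 13) * 13 = 5460 mm^2
A_total = 7384 + 5460 = 12844 mm^2 = 0.012844 m^2
Weight = rho * A = 7850 * 0.012844 = 100.8254 kg/m

100.8254 kg/m


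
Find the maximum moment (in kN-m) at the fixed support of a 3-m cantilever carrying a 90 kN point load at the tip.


For a cantilever with a point load at the free end:
M_max = P * L = 90 * 3 = 270 kN-m

270 kN-m


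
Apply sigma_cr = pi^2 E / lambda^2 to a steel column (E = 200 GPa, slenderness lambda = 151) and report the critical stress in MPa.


sigma_cr = pi^2 * E / lambda^2
= 9.8696 * 200000.0 / 151^2
= 9.8696 * 200000.0 / 22801
= 86.5717 MPa

86.5717 MPa


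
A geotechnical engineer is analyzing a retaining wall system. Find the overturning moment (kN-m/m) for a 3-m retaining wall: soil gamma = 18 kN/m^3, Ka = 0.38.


Pa = 0.5 * Ka * gamma * H^2
= 0.5 * 0.38 * 18 * 3^2
= 30.78 kN/m
Arm = H / 3 = 3 / 3 = 1.0 m
Mo = Pa * arm = Pa * H / 3 = 30.78 * 3 / 3 = 30.78 kN-m/m

30.78 kN-m/m


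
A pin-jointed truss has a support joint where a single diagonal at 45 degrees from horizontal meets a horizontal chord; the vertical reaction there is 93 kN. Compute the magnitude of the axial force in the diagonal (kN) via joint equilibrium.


At the joint, only the diagonal has a vertical component, so vertical equilibrium gives:
F * sin(45) = 93
F = 93 / sin(45)
= 93 / 0.707107
= 131.52 kN

131.52 kN


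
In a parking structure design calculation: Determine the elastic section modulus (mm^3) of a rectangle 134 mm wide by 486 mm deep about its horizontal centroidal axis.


S = b * h^2 / 6
= 134 * 486^2 / 6
= 134 * 236196 / 6
= 5275044.0 mm^3

5275044.0 mm^3


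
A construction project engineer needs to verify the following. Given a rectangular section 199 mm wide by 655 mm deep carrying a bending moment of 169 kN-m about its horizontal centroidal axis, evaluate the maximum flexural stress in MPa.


I = b * h^3 / 12 = 199 * 655^3 / 12 = 4660105302.08 mm^4
y = h / 2 = 655 / 2 = 327.5 mm
M = 169 kN-m = 169000000.0 N-mm
sigma = M * y / I = 169000000.0 * 327.5 / 4660105302.08
= 11.88 MPa

11.88 MPa


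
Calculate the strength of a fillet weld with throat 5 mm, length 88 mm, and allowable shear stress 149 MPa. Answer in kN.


Strength = throat * length * allowable stress
= 5 * 88 * 149 N
= 65560 N
= 65.56 kN

65.56 kN


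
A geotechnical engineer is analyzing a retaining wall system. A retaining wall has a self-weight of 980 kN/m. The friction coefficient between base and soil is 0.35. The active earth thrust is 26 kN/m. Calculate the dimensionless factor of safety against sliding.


Resisting force = mu * W = 0.35 * 980 = 343.0 kN/m
FOS = Resisting / Driving = 343.0 / 26
= 13.1923 (dimensionless)

13.1923 (dimensionless)


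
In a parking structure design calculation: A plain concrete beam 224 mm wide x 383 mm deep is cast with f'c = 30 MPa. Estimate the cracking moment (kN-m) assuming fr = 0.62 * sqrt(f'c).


fr = 0.62 * sqrt(30) = 0.62 * 5.4772 = 3.3959 MPa
I = 224 * 383^3 / 12 = 1048728557.33 mm^4
y_t = 191.5 mm
M_cr = fr * I / y_t = 3.3959 * 1048728557.33 / 191.5 N-mm
= 18.5972 kN-m

18.5972 kN-m


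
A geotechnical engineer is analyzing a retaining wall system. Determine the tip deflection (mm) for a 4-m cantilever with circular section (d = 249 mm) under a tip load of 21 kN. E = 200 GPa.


I = pi * d^4 / 64 = pi * 249^4 / 64 = 188697995.64 mm^4
L = 4000.0 mm, P = 21000.0 N, E = 200000.0 MPa
delta = P * L^3 / (3 * E * I)
= 21000.0 * 4000.0^3 / (3 * 200000.0 * 188697995.64)
= 11.8708 mm

11.8708 mm


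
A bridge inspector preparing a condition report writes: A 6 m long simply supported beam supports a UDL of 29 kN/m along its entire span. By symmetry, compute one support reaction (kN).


Total load = w * L = 29 * 6 = 174 kN
By symmetry, each reaction R = total / 2 = 174 / 2 = 87.0 kN

87.0 kN


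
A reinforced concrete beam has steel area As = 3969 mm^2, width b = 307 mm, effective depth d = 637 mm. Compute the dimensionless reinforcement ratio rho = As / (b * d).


rho = As / (b * d)
= 3969 / (307 * 637)
= 3969 / 195559
= 0.020296 (dimensionless)

0.020296 (dimensionless)


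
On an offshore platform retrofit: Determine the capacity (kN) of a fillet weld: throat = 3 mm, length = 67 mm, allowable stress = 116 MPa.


Strength = throat * length * allowable stress
= 3 * 67 * 116 N
= 23316 N
= 23.32 kN

23.32 kN


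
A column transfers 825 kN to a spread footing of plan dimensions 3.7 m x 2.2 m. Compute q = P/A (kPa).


A = 3.7 * 2.2 = 8.14 m^2
q = P / A = 825 / 8.14
= 101.3514 kPa

101.3514 kPa


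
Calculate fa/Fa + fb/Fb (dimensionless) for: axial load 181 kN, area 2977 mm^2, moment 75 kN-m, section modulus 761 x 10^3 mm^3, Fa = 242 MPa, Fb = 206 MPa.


f_a = P / A = 181000.0 / 2977 = 60.7995 MPa
f_b = M / S = 75000000.0 / 761000.0 = 98.5545 MPa
Ratio = f_a / Fa + f_b / Fb
= 60.7995 / 242 + 98.5545 / 206
= 0.7297 (dimensionless)

0.7297 (dimensionless)


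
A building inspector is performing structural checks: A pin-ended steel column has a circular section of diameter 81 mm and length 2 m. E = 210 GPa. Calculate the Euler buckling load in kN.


I = pi * d^4 / 64 = 2113050.98 mm^4
L = 2000.0 mm
P_cr = pi^2 * E * I / L^2
= 9.8696 * 210000.0 * 2113050.98 / 2000.0^2
= 1094886.3 N = 1094.8863 kN

1094.8863 kN


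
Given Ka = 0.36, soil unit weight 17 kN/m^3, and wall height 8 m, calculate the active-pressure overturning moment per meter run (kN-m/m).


Pa = 0.5 * Ka * gamma * H^2
= 0.5 * 0.36 * 17 * 8^2
= 195.84 kN/m
Arm = H / 3 = 8 / 3 = 2.6667 m
Mo = Pa * arm = Pa * H / 3 = 195.84 * 8 / 3 = 522.24 kN-m/m

522.24 kN-m/m


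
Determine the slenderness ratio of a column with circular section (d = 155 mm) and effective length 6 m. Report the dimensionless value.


Radius of gyration r = d / 4 = 155 / 4 = 38.75 mm
L_eff = 6000.0 mm
Slenderness ratio = L / r = 6000.0 / 38.75 = 154.84 (dimensionless)

154.84 (dimensionless)


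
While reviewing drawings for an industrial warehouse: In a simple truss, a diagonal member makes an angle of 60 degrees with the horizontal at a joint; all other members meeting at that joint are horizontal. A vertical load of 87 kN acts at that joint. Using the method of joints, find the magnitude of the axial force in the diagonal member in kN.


At the joint, only the diagonal has a vertical component, so vertical equilibrium gives:
F * sin(60) = 87
F = 87 / sin(60)
= 87 / 0.866025
= 100.46 kN

100.46 kN


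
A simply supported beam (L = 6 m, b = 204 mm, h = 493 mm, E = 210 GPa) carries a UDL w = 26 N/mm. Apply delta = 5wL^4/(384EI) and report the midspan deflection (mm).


I = 204 * 493^3 / 12 = 2036993669.0 mm^4
L = 6000.0 mm, w = 26 N/mm, E = 210000.0 MPa
delta = 5 * w * L^4 / (384 * E * I)
= 5 * 26 * 6000.0^4 / (384 * 210000.0 * 2036993669.0)
= 1.0257 mm

1.0257 mm


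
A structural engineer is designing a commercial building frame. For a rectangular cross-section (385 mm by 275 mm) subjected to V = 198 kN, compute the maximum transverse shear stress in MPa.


A = b * h = 385 * 275 = 105875 mm^2
V = 198 kN = 198000.0 N
tau_max = 1.5 * V / A = 1.5 * 198000.0 / 105875
= 2.8052 MPa

2.8052 MPa


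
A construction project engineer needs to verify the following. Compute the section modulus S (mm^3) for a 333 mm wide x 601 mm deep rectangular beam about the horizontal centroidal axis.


S = b * h^2 / 6
= 333 * 601^2 / 6
= 333 * 361201 / 6
= 20046655.5 mm^3

20046655.5 mm^3


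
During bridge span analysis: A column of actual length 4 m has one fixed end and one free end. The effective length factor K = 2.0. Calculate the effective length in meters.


L_eff = K * L
= 2.0 * 4
= 8.0 m

8.0 m


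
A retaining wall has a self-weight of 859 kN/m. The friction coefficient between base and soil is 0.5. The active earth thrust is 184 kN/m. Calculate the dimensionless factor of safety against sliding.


Resisting force = mu * W = 0.5 * 859 = 429.5 kN/m
FOS = Resisting / Driving = 429.5 / 184
= 2.3342 (dimensionless)

2.3342 (dimensionless)


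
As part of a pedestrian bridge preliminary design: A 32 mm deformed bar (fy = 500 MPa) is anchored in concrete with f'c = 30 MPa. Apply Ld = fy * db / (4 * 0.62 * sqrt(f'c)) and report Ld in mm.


Ld = (fy * db) / (4 * 0.62 * sqrt(f'c))
= (500 * 32) / (4 * 0.62 * sqrt(30))
= 16000 / 13.5835
= 1177.9 mm

1177.9 mm


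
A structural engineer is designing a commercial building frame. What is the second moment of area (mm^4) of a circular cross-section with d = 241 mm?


r = d / 2 = 241 / 2 = 120.5 mm
I = pi * r^4 / 4 = pi * 120.5^4 / 4
= 165591510.99 mm^4

165591510.99 mm^4


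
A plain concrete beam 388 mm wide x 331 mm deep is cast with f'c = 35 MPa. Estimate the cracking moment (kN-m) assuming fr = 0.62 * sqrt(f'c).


fr = 0.62 * sqrt(35) = 0.62 * 5.9161 = 3.668 MPa
I = 388 * 331^3 / 12 = 1172558342.33 mm^4
y_t = 165.5 mm
M_cr = fr * I / y_t = 3.668 * 1172558342.33 / 165.5 N-mm
= 25.9874 kN-m

25.9874 kN-m


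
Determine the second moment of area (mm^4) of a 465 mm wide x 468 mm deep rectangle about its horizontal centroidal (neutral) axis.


I = b * h^3 / 12
= 465 * 468^3 / 12
= 465 * 102503232 / 12
= 3972000240.0 mm^4

3972000240.0 mm^4


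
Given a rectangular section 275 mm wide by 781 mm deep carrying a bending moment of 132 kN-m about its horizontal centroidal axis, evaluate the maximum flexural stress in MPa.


I = b * h^3 / 12 = 275 * 781^3 / 12 = 10917031147.92 mm^4
y = h / 2 = 781 / 2 = 390.5 mm
M = 132 kN-m = 132000000.0 N-mm
sigma = M * y / I = 132000000.0 * 390.5 / 10917031147.92
= 4.72 MPa

4.72 MPa


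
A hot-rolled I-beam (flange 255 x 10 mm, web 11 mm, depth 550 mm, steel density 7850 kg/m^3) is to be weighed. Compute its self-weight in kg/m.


A_flanges = 2 * 255 * 10 = 5100 mm^2
A_web = (550 - 2 * 10) * 11 = 5830 mm^2
A_total = 5100 + 5830 = 10930 mm^2 = 0.010930 m^2
Weight = rho * A = 7850 * 0.010930 = 85.8005 kg/m

85.8005 kg/m


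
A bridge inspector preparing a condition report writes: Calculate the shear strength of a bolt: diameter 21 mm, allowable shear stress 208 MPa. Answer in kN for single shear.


A = pi * d^2 / 4 = pi * 21^2 / 4 = 346.3606 mm^2
V = f_v * A / 1000 = 208 * 346.3606 / 1000
= 72.043 kN

72.043 kN


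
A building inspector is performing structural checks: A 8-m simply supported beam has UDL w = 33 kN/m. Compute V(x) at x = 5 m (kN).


R_A = w * L / 2 = 33 * 8 / 2 = 132.0 kN
V(x) = R_A - w * x = 132.0 - 33 * 5
= -33.0 kN

-33.0 kN


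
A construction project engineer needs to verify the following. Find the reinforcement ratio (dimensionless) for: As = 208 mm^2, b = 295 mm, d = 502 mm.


rho = As / (b * d)
= 208 / (295 * 502)
= 208 / 148090
= 0.001405 (dimensionless)

0.001405 (dimensionless)


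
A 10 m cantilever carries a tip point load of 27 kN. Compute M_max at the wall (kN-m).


For a cantilever with a point load at the free end:
M_max = P * L = 27 * 10 = 270 kN-m

270 kN-m


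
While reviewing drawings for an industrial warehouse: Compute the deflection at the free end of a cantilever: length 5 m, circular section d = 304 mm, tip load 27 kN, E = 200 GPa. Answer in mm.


I = pi * d^4 / 64 = pi * 304^4 / 64 = 419241468.12 mm^4
L = 5000.0 mm, P = 27000.0 N, E = 200000.0 MPa
delta = P * L^3 / (3 * E * I)
= 27000.0 * 5000.0^3 / (3 * 200000.0 * 419241468.12)
= 13.4171 mm

13.4171 mm


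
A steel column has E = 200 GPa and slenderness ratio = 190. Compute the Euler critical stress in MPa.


sigma_cr = pi^2 * E / lambda^2
= 9.8696 * 200000.0 / 190^2
= 9.8696 * 200000.0 / 36100
= 54.6792 MPa

54.6792 MPa


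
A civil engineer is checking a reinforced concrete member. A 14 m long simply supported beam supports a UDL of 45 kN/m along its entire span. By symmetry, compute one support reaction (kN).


Total load = w * L = 45 * 14 = 630 kN
By symmetry, each reaction R = total / 2 = 630 / 2 = 315.0 kN

315.0 kN


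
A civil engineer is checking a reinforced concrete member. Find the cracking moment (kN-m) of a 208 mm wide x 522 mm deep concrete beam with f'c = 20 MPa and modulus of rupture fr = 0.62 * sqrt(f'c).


fr = 0.62 * sqrt(20) = 0.62 * 4.4721 = 2.7727 MPa
I = 208 * 522^3 / 12 = 2465435232.0 mm^4
y_t = 261.0 mm
M_cr = fr * I / y_t = 2.7727 * 2465435232.0 / 261.0 N-mm
= 26.1915 kN-m

26.1915 kN-m


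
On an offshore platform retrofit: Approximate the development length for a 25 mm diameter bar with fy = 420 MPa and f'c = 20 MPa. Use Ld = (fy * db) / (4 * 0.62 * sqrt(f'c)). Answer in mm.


Ld = (fy * db) / (4 * 0.62 * sqrt(f'c))
= (420 * 25) / (4 * 0.62 * sqrt(20))
= 10500 / 11.0909
= 946.72 mm

946.72 mm


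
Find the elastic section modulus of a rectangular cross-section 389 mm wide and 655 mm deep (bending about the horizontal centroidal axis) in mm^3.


S = b * h^2 / 6
= 389 * 655^2 / 6
= 389 * 429025 / 6
= 27815120.83 mm^3

27815120.83 mm^3


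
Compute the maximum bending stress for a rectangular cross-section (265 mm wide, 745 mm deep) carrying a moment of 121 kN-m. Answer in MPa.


I = b * h^3 / 12 = 265 * 745^3 / 12 = 9131317552.08 mm^4
y = h / 2 = 745 / 2 = 372.5 mm
M = 121 kN-m = 121000000.0 N-mm
sigma = M * y / I = 121000000.0 * 372.5 / 9131317552.08
= 4.94 MPa

4.94 MPa


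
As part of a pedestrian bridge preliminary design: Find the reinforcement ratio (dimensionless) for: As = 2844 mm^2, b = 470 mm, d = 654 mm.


rho = As / (b * d)
= 2844 / (470 * 654)
= 2844 / 307380
= 0.009252 (dimensionless)

0.009252 (dimensionless)


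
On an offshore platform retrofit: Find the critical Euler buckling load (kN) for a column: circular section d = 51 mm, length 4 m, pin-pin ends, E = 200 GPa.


I = pi * d^4 / 64 = 332086.03 mm^4
L = 4000.0 mm
P_cr = pi^2 * E * I / L^2
= 9.8696 * 200000.0 * 332086.03 / 4000.0^2
= 40969.47 N = 40.9695 kN

40.9695 kN


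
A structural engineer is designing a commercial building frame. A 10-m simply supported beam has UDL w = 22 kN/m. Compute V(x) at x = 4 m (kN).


R_A = w * L / 2 = 22 * 10 / 2 = 110.0 kN
V(x) = R_A - w * x = 110.0 - 22 * 4
= 22.0 kN

22.0 kN


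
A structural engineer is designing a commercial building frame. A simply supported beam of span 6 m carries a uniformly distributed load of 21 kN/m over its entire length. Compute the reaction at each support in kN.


Total load = w * L = 21 * 6 = 126 kN
By symmetry, each reaction R = total / 2 = 126 / 2 = 63.0 kN

63.0 kN


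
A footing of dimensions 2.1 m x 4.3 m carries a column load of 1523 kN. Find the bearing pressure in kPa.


A = 2.1 * 4.3 = 9.03 m^2
q = P / A = 1523 / 9.03
= 168.66 kPa

168.66 kPa


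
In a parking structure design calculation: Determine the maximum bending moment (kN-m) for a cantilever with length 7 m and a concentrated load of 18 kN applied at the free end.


For a cantilever with a point load at the free end:
M_max = P * L = 18 * 7 = 126 kN-m

126 kN-m


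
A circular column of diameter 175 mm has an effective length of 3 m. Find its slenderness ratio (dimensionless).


Radius of gyration r = d / 4 = 175 / 4 = 43.75 mm
L_eff = 3000.0 mm
Slenderness ratio = L / r = 3000.0 / 43.75 = 68.57 (dimensionless)

68.57 (dimensionless)


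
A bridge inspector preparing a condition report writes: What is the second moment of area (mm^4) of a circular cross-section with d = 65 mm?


r = d / 2 = 65 / 2 = 32.5 mm
I = pi * r^4 / 4 = pi * 32.5^4 / 4
= 876240.51 mm^4

876240.51 mm^4


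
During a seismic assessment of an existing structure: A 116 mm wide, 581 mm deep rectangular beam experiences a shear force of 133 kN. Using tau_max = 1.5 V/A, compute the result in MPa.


A = b * h = 116 * 581 = 67396 mm^2
V = 133 kN = 133000.0 N
tau_max = 1.5 * V / A = 1.5 * 133000.0 / 67396
= 2.9601 MPa

2.9601 MPa


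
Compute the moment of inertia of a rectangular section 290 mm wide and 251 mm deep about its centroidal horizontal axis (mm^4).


I = b * h^3 / 12
= 290 * 251^3 / 12
= 290 * 15813251 / 12
= 382153565.83 mm^4

382153565.83 mm^4


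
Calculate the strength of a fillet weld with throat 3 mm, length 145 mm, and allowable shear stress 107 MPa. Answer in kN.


Strength = throat * length * allowable stress
= 3 * 145 * 107 N
= 46545 N
= 46.55 kN

46.55 kN


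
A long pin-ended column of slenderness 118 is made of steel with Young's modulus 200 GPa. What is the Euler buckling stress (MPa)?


sigma_cr = pi^2 * E / lambda^2
= 9.8696 * 200000.0 / 118^2
= 9.8696 * 200000.0 / 13924
= 141.7639 MPa

141.7639 MPa


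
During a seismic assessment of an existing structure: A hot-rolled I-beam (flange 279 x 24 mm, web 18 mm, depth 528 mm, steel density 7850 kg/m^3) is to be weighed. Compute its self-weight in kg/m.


A_flanges = 2 * 279 * 24 = 13392 mm^2
A_web = (528 - 2 * 24) * 18 = 8640 mm^2
A_total = 13392 + 8640 = 22032 mm^2 = 0.022032 m^2
Weight = rho * A = 7850 * 0.022032 = 172.9512 kg/m

172.9512 kg/m


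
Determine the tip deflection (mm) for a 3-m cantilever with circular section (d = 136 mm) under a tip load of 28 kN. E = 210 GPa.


I = pi * d^4 / 64 = pi * 136^4 / 64 = 16792893.44 mm^4
L = 3000.0 mm, P = 28000.0 N, E = 210000.0 MPa
delta = P * L^3 / (3 * E * I)
= 28000.0 * 3000.0^3 / (3 * 210000.0 * 16792893.44)
= 71.4588 mm

71.4588 mm


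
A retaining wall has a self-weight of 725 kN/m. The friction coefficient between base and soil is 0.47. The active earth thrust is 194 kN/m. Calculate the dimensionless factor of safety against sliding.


Resisting force = mu * W = 0.47 * 725 = 340.75 kN/m
FOS = Resisting / Driving = 340.75 / 194
= 1.7564 (dimensionless)

1.7564 (dimensionless)


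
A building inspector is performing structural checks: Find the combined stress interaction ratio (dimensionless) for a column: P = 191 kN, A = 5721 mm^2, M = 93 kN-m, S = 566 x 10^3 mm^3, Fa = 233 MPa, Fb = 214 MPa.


f_a = P / A = 191000.0 / 5721 = 33.3858 MPa
f_b = M / S = 93000000.0 / 566000.0 = 164.311 MPa
Ratio = f_a / Fa + f_b / Fb
= 33.3858 / 233 + 164.311 / 214
= 0.9111 (dimensionless)

0.9111 (dimensionless)


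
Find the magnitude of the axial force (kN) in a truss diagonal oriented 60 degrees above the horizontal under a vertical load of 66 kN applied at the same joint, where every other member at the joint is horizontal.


At the joint, only the diagonal has a vertical component, so vertical equilibrium gives:
F * sin(60) = 66
F = 66 / sin(60)
= 66 / 0.866025
= 76.21 kN

76.21 kN


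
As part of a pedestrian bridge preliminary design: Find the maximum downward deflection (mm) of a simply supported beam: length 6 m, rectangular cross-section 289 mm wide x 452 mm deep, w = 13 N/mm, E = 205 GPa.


I = 289 * 452^3 / 12 = 2223985242.67 mm^4
L = 6000.0 mm, w = 13 N/mm, E = 205000.0 MPa
delta = 5 * w * L^4 / (384 * E * I)
= 5 * 13 * 6000.0^4 / (384 * 205000.0 * 2223985242.67)
= 0.4812 mm

0.4812 mm


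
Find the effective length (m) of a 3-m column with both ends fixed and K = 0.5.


L_eff = K * L
= 0.5 * 3
= 1.5 m

1.5 m


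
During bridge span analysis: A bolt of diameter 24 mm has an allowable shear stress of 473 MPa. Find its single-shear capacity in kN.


A = pi * d^2 / 4 = pi * 24^2 / 4 = 452.3893 mm^2
V = f_v * A / 1000 = 473 * 452.3893 / 1000
= 213.9802 kN

213.9802 kN


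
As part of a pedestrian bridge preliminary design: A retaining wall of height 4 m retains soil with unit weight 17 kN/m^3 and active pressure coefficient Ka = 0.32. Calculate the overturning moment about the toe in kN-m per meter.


Pa = 0.5 * Ka * gamma * H^2
= 0.5 * 0.32 * 17 * 4^2
= 43.52 kN/m
Arm = H / 3 = 4 / 3 = 1.3333 m
Mo = Pa * arm = Pa * H / 3 = 43.52 * 4 / 3 = 58.0267 kN-m/m

58.0267 kN-m/m


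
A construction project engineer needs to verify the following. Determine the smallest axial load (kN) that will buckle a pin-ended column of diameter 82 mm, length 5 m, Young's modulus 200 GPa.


I = pi * d^4 / 64 = 2219347.5 mm^4
L = 5000.0 mm
P_cr = pi^2 * E * I / L^2
= 9.8696 * 200000.0 * 2219347.5 / 5000.0^2
= 175232.65 N = 175.2327 kN

175.2327 kN


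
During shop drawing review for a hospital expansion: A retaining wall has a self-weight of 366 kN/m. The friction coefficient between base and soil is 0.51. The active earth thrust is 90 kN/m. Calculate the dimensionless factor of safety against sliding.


Resisting force = mu * W = 0.51 * 366 = 186.66 kN/m
FOS = Resisting / Driving = 186.66 / 90
= 2.074 (dimensionless)

2.074 (dimensionless)


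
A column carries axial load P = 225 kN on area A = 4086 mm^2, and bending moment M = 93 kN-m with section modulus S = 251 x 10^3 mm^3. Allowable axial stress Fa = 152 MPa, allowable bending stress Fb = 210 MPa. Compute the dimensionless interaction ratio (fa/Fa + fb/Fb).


f_a = P / A = 225000.0 / 4086 = 55.0661 MPa
f_b = M / S = 93000000.0 / 251000.0 = 370.5179 MPa
Ratio = f_a / Fa + f_b / Fb
= 55.0661 / 152 + 370.5179 / 210
= 2.1266 (dimensionless)

2.1266 (dimensionless)


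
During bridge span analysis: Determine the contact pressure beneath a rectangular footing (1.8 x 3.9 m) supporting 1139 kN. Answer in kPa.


A = 1.8 * 3.9 = 7.02 m^2
q = P / A = 1139 / 7.02
= 162.2507 kPa

162.2507 kPa


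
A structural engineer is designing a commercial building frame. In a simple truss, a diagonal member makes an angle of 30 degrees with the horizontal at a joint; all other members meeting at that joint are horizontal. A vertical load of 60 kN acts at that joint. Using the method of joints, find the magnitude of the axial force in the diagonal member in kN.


At the joint, only the diagonal has a vertical component, so vertical equilibrium gives:
F * sin(30) = 60
F = 60 / sin(30)
= 60 / 0.5
= 120.0 kN

120.0 kN


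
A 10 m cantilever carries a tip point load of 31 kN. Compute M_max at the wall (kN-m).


For a cantilever with a point load at the free end:
M_max = P * L = 31 * 10 = 310 kN-m

310 kN-m


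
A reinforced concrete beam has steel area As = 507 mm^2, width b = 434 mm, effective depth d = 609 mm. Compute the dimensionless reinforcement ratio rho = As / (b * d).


rho = As / (b * d)
= 507 / (434 * 609)
= 507 / 264306
= 0.001918 (dimensionless)

0.001918 (dimensionless)


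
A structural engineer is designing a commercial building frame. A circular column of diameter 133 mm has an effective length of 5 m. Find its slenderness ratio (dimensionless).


Radius of gyration r = d / 4 = 133 / 4 = 33.25 mm
L_eff = 5000.0 mm
Slenderness ratio = L / r = 5000.0 / 33.25 = 150.38 (dimensionless)

150.38 (dimensionless)


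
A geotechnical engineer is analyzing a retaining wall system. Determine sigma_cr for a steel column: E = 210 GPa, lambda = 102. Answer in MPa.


sigma_cr = pi^2 * E / lambda^2
= 9.8696 * 210000.0 / 102^2
= 9.8696 * 210000.0 / 10404
= 199.2135 MPa

199.2135 MPa


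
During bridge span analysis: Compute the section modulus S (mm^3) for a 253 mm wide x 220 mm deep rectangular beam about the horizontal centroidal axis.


S = b * h^2 / 6
= 253 * 220^2 / 6
= 253 * 48400 / 6
= 2040866.67 mm^3

2040866.67 mm^3


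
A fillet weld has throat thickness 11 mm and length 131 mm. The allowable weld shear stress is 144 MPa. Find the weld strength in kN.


Strength = throat * length * allowable stress
= 11 * 131 * 144 N
= 207504 N
= 207.5 kN

207.5 kN


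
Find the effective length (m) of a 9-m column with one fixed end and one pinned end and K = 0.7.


L_eff = K * L
= 0.7 * 9
= 6.3 m

6.3 m


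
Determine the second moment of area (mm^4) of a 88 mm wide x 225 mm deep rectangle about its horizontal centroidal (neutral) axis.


I = b * h^3 / 12
= 88 * 225^3 / 12
= 88 * 11390625 / 12
= 83531250.0 mm^4

83531250.0 mm^4


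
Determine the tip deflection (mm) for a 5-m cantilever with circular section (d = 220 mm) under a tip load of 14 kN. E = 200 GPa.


I = pi * d^4 / 64 = pi * 220^4 / 64 = 114990145.1 mm^4
L = 5000.0 mm, P = 14000.0 N, E = 200000.0 MPa
delta = P * L^3 / (3 * E * I)
= 14000.0 * 5000.0^3 / (3 * 200000.0 * 114990145.1)
= 25.3645 mm

25.3645 mm


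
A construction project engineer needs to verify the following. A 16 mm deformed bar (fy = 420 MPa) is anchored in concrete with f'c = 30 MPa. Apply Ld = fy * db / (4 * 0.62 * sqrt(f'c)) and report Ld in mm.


Ld = (fy * db) / (4 * 0.62 * sqrt(f'c))
= (420 * 16) / (4 * 0.62 * sqrt(30))
= 6720 / 13.5835
= 494.72 mm

494.72 mm


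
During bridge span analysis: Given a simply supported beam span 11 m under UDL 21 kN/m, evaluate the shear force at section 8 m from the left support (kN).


R_A = w * L / 2 = 21 * 11 / 2 = 115.5 kN
V(x) = R_A - w * x = 115.5 - 21 * 8
= -52.5 kN

-52.5 kN


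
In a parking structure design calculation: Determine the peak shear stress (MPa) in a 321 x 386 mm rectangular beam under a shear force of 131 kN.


A = b * h = 321 * 386 = 123906 mm^2
V = 131 kN = 131000.0 N
tau_max = 1.5 * V / A = 1.5 * 131000.0 / 123906
= 1.5859 MPa

1.5859 MPa


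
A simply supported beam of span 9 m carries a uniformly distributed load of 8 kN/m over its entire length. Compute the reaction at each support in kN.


Total load = w * L = 8 * 9 = 72 kN
By symmetry, each reaction R = total / 2 = 72 / 2 = 36.0 kN

36.0 kN


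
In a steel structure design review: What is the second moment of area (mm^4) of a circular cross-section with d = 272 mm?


r = d / 2 = 272 / 2 = 136.0 mm
I = pi * r^4 / 4 = pi * 136.0^4 / 4
= 268686295.06 mm^4

268686295.06 mm^4


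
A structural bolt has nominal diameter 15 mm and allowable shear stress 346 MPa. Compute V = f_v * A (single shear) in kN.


A = pi * d^2 / 4 = pi * 15^2 / 4 = 176.7146 mm^2
V = f_v * A / 1000 = 346 * 176.7146 / 1000
= 61.1432 kN

61.1432 kN


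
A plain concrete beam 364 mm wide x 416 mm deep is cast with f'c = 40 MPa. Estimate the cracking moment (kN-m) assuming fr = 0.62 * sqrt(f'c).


fr = 0.62 * sqrt(40) = 0.62 * 6.3246 = 3.9212 MPa
I = 364 * 416^3 / 12 = 2183735978.67 mm^4
y_t = 208.0 mm
M_cr = fr * I / y_t = 3.9212 * 2183735978.67 / 208.0 N-mm
= 41.1679 kN-m

41.1679 kN-m


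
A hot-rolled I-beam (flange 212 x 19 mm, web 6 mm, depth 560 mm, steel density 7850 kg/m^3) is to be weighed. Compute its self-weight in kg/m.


A_flanges = 2 * 212 * 19 = 8056 mm^2
A_web = (560 - 2 * 19) * 6 = 3132 mm^2
A_total = 8056 + 3132 = 11188 mm^2 = 0.011188 m^2
Weight = rho * A = 7850 * 0.011188 = 87.8258 kg/m

87.8258 kg/m


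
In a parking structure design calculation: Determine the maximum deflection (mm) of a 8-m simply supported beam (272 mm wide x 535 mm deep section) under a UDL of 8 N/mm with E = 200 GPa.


I = 272 * 535^3 / 12 = 3470955166.67 mm^4
L = 8000.0 mm, w = 8 N/mm, E = 200000.0 MPa
delta = 5 * w * L^4 / (384 * E * I)
= 5 * 8 * 8000.0^4 / (384 * 200000.0 * 3470955166.67)
= 0.6146 mm

0.6146 mm


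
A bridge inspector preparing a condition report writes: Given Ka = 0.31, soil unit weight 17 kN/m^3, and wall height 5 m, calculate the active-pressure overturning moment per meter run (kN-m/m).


Pa = 0.5 * Ka * gamma * H^2
= 0.5 * 0.31 * 17 * 5^2
= 65.875 kN/m
Arm = H / 3 = 5 / 3 = 1.6667 m
Mo = Pa * arm = Pa * H / 3 = 65.875 * 5 / 3 = 109.7917 kN-m/m

109.7917 kN-m/m


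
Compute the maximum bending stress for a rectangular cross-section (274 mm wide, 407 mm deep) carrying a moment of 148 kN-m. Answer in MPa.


I = b * h^3 / 12 = 274 * 407^3 / 12 = 1539403765.17 mm^4
y = h / 2 = 407 / 2 = 203.5 mm
M = 148 kN-m = 148000000.0 N-mm
sigma = M * y / I = 148000000.0 * 203.5 / 1539403765.17
= 19.56 MPa

19.56 MPa


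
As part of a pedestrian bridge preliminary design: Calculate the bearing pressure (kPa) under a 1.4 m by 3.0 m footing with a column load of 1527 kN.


A = 1.4 * 3.0 = 4.2 m^2
q = P / A = 1527 / 4.2
= 363.5714 kPa

363.5714 kPa


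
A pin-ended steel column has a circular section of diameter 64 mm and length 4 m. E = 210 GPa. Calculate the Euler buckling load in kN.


I = pi * d^4 / 64 = 823549.66 mm^4
L = 4000.0 mm
P_cr = pi^2 * E * I / L^2
= 9.8696 * 210000.0 * 823549.66 / 4000.0^2
= 106681.44 N = 106.6814 kN

106.6814 kN


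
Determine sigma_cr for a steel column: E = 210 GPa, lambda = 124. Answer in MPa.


sigma_cr = pi^2 * E / lambda^2
= 9.8696 * 210000.0 / 124^2
= 9.8696 * 210000.0 / 15376
= 134.7956 MPa

134.7956 MPa


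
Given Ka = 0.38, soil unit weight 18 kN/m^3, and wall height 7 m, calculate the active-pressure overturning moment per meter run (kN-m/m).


Pa = 0.5 * Ka * gamma * H^2
= 0.5 * 0.38 * 18 * 7^2
= 167.58 kN/m
Arm = H / 3 = 7 / 3 = 2.3333 m
Mo = Pa * arm = Pa * H / 3 = 167.58 * 7 / 3 = 391.02 kN-m/m

391.02 kN-m/m


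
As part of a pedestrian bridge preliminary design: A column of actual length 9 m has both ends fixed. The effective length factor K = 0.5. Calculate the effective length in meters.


L_eff = K * L
= 0.5 * 9
= 4.5 m

4.5 m


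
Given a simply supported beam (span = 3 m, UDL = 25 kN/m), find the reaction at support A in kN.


Total load = w * L = 25 * 3 = 75 kN
By symmetry, each reaction R = total / 2 = 75 / 2 = 37.5 kN

37.5 kN


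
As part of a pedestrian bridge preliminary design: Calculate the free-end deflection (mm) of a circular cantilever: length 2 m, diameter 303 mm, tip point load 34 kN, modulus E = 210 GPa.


I = pi * d^4 / 64 = pi * 303^4 / 64 = 413752292.13 mm^4
L = 2000.0 mm, P = 34000.0 N, E = 210000.0 MPa
delta = P * L^3 / (3 * E * I)
= 34000.0 * 2000.0^3 / (3 * 210000.0 * 413752292.13)
= 1.0435 mm

1.0435 mm


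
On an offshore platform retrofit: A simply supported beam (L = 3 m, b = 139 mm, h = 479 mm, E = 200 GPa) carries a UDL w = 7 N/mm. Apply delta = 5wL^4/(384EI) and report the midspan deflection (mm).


I = 139 * 479^3 / 12 = 1273034268.42 mm^4
L = 3000.0 mm, w = 7 N/mm, E = 200000.0 MPa
delta = 5 * w * L^4 / (384 * E * I)
= 5 * 7 * 3000.0^4 / (384 * 200000.0 * 1273034268.42)
= 0.029 mm

0.029 mm


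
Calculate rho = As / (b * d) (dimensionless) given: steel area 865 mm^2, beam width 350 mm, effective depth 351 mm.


rho = As / (b * d)
= 865 / (350 * 351)
= 865 / 122850
= 0.007041 (dimensionless)

0.007041 (dimensionless)


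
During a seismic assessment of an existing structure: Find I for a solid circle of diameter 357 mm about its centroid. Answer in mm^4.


r = d / 2 = 357 / 2 = 178.5 mm
I = pi * r^4 / 4 = pi * 178.5^4 / 4
= 797338552.09 mm^4

797338552.09 mm^4


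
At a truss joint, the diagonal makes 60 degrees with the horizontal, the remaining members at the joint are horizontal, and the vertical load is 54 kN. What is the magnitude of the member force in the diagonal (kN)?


At the joint, only the diagonal has a vertical component, so vertical equilibrium gives:
F * sin(60) = 54
F = 54 / sin(60)
= 54 / 0.866025
= 62.35 kN

62.35 kN


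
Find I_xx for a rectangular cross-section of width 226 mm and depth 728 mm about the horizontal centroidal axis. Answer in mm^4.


I = b * h^3 / 12
= 226 * 728^3 / 12
= 226 * 385828352 / 12
= 7266433962.67 mm^4

7266433962.67 mm^4


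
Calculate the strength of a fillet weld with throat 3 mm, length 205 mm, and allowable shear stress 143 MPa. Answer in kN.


Strength = throat * length * allowable stress
= 3 * 205 * 143 N
= 87945 N
= 87.94 kN

87.94 kN


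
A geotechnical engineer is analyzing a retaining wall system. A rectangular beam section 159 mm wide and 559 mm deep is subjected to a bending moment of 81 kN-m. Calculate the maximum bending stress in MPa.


I = b * h^3 / 12 = 159 * 559^3 / 12 = 2314468646.75 mm^4
y = h / 2 = 559 / 2 = 279.5 mm
M = 81 kN-m = 81000000.0 N-mm
sigma = M * y / I = 81000000.0 * 279.5 / 2314468646.75
= 9.78 MPa

9.78 MPa


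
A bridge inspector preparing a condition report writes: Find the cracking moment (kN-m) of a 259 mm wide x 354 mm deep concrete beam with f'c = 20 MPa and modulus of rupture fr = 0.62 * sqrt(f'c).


fr = 0.62 * sqrt(20) = 0.62 * 4.4721 = 2.7727 MPa
I = 259 * 354^3 / 12 = 957476898.0 mm^4
y_t = 177.0 mm
M_cr = fr * I / y_t = 2.7727 * 957476898.0 / 177.0 N-mm
= 14.999 kN-m

14.999 kN-m


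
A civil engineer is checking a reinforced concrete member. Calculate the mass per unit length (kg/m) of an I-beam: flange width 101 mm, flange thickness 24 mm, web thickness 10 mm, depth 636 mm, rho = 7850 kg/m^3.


A_flanges = 2 * 101 * 24 = 4848 mm^2
A_web = (636 - 2 * 24) * 10 = 5880 mm^2
A_total = 4848 + 5880 = 10728 mm^2 = 0.010728 m^2
Weight = rho * A = 7850 * 0.010728 = 84.2148 kg/m

84.2148 kg/m


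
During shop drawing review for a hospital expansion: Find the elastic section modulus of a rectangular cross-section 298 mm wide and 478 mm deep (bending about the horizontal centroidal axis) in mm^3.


S = b * h^2 / 6
= 298 * 478^2 / 6
= 298 * 228484 / 6
= 11348038.67 mm^3

11348038.67 mm^3


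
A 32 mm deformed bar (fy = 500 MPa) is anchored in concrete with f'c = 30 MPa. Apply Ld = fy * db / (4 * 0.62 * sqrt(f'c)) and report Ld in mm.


Ld = (fy * db) / (4 * 0.62 * sqrt(f'c))
= (500 * 32) / (4 * 0.62 * sqrt(30))
= 16000 / 13.5835
= 1177.9 mm

1177.9 mm


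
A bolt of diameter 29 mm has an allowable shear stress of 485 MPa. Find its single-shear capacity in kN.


A = pi * d^2 / 4 = pi * 29^2 / 4 = 660.5199 mm^2
V = f_v * A / 1000 = 485 * 660.5199 / 1000
= 320.3521 kN

320.3521 kN


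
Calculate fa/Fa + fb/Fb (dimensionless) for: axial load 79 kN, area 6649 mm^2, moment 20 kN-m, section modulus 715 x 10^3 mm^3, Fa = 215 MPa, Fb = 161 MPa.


f_a = P / A = 79000.0 / 6649 = 11.8815 MPa
f_b = M / S = 20000000.0 / 715000.0 = 27.972 MPa
Ratio = f_a / Fa + f_b / Fb
= 11.8815 / 215 + 27.972 / 161
= 0.229 (dimensionless)

0.229 (dimensionless)
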